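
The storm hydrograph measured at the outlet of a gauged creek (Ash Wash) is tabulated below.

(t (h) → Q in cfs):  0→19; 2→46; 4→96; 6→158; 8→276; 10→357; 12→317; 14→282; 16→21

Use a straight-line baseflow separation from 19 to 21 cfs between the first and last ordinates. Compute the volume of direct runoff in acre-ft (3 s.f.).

Direct-runoff ordinates (Q − Q_b): 0.00, 26.75, 76.50, 138.25, 256.00, 336.75, 296.50, 261.25, 0.00 cfs.
ΣQ_DR = 1392 cfs.
With Δt = 2 h = 7200 s, V = ΣQ_DR · Δt = 1392 × 7200 = 1.00 × 10^7 ft³ = 230 acre-ft.

V ≈ 230 acre-ft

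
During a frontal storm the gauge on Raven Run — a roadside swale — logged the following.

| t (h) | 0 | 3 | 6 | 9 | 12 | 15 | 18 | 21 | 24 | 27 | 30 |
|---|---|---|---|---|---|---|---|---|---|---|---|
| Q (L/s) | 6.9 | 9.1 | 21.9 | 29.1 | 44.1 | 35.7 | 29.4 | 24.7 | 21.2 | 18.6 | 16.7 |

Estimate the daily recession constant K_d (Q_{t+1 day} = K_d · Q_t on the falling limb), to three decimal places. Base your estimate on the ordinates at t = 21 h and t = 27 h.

K_d ≈ 0.322

Between t = 21 h and t = 27 h the flow falls from 24.7 to 18.6 L/s over 2×3 h = 6 h.
Per-interval ratio K = (18.6/24.7)^(1/2) = 0.8678; K_d = K^(24/3) = 0.322.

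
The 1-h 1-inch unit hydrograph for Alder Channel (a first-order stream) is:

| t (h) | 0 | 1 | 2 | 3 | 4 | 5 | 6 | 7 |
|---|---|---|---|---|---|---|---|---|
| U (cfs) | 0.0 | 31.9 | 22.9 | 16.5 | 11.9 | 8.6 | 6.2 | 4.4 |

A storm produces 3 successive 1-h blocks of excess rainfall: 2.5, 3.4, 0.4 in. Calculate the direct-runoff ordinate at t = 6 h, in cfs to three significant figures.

By discrete convolution, Q_j = Σ (P_i / 1 in) · U_{j−i}.
At t = 6 h (j=6): Q = (2.5/1)·6.2 + (3.4/1)·8.6 + (0.4/1)·11.9 = 49.5 cfs.

Q ≈ 49.5 cfs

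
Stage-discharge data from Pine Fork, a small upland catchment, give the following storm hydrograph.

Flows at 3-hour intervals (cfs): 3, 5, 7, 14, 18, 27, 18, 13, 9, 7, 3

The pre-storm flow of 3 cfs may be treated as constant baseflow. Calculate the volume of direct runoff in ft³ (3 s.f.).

V ≈ 9.83 × 10^5 ft³

Direct-runoff ordinates (Q − Q_b): 0.0, 2.0, 4.0, 11.0, 15.0, 24.0, 15.0, 10.0, 6.0, 4.0, 0.0 cfs.
ΣQ_DR = 91.00 cfs.
With Δt = 3 h = 10800 s, V = ΣQ_DR · Δt = 91.00 × 10800 = 9.83 × 10^5 ft³.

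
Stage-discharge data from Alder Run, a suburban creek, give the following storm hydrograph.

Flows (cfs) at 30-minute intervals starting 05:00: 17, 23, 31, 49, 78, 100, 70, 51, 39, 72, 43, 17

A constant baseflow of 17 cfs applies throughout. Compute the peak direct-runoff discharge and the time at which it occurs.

Q_p = 83.0 cfs at t = 07:30

Subtracting baseflow gives direct-runoff ordinates: 0.0, 6.0, 14.0, 32.0, 61.0, 83.0, 53.0, 34.0, 22.0, 55.0, 26.0, 0.0 cfs.
The maximum is 83.0 cfs, occurring at the reading for t = 07:30.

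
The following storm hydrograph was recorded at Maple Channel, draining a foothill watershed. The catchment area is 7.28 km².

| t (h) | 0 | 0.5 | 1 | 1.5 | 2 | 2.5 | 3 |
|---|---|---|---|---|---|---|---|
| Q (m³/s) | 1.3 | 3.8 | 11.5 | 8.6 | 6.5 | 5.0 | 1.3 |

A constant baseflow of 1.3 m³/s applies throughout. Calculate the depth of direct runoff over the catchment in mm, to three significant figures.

d ≈ 7.15 mm

Direct runoff: 0.0, 2.5, 10.2, 7.3, 5.2, 3.7, 0.0 m³/s; ΣQ_DR = 28.90 m³/s.
V = ΣQ_DR · Δt = 28.90 × 1800 s = 52020 m³.
Over A = 7.28 km², depth = V / A = 7.15 mm.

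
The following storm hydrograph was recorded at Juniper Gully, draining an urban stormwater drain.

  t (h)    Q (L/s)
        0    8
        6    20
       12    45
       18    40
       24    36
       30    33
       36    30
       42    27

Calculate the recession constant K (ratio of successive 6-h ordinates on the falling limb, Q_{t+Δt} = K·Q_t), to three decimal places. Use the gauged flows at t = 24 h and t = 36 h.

K ≈ 0.913

Using the recession-limb readings at t = 24 h and t = 36 h: Q falls from 36 to 30 L/s over 2 intervals.
K = (Q₂/Q₁)^(1/2) = (30/36)^(1/2) = 0.913.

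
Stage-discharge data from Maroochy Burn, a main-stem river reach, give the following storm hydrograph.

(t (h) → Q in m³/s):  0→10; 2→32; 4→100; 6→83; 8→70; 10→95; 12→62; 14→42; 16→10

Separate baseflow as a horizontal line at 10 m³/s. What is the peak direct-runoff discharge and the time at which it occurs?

Q_p = 90.0 m³/s at t = 4 h

Subtracting baseflow gives direct-runoff ordinates: 0.0, 22.0, 90.0, 73.0, 60.0, 85.0, 52.0, 32.0, 0.0 m³/s.
The maximum is 90.0 m³/s, occurring at the reading for t = 4 h.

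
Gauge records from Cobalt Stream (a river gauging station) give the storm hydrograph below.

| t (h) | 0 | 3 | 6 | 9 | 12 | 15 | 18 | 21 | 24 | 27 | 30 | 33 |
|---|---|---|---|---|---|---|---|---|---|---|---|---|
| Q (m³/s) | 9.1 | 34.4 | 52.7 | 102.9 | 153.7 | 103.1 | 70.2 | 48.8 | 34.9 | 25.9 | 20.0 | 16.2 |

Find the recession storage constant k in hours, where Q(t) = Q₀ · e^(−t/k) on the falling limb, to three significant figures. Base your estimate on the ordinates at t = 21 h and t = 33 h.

On the falling limb, Q drops from 48.8 to 16.2 m³/s between t = 21 h and t = 33 h (Δt = 12 h).
k = −Δt / ln(Q₂/Q₁) = −12 / ln(16.2/48.8) = 10.9 h.

k ≈ 10.9 h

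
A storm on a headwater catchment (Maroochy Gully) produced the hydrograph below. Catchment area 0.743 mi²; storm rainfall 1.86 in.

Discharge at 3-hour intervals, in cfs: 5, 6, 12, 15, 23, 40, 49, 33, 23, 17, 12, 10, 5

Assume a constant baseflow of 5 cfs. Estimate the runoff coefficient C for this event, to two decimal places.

C ≈ 0.62

ΣQ_DR = 185.0 cfs; V = ΣQ_DR·Δt = 1.998 × 10^6 ft³.
Runoff depth d = V / A = 1.157 in.
C = d / P = 1.157 / 1.86 = 0.62.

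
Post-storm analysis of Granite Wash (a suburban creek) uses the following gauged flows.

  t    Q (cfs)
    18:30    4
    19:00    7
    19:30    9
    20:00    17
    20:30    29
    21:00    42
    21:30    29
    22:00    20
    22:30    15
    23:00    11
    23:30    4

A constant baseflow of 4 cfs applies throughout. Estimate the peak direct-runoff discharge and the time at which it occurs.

Subtracting baseflow gives direct-runoff ordinates: 0.0, 3.0, 5.0, 13.0, 25.0, 38.0, 25.0, 16.0, 11.0, 7.0, 0.0 cfs.
The maximum is 38.0 cfs, occurring at the reading for t = 21:00.

Q_p = 38.0 cfs at t = 21:00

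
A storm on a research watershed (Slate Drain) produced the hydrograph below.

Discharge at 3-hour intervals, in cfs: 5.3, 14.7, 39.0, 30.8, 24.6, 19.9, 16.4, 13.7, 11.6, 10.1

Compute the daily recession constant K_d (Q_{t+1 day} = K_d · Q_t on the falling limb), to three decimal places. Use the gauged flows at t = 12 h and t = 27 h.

K_d ≈ 0.241

Between t = 12 h and t = 27 h the flow falls from 24.6 to 10.1 cfs over 5×3 h = 15 h.
Per-interval ratio K = (10.1/24.6)^(1/5) = 0.8369; K_d = K^(24/3) = 0.241.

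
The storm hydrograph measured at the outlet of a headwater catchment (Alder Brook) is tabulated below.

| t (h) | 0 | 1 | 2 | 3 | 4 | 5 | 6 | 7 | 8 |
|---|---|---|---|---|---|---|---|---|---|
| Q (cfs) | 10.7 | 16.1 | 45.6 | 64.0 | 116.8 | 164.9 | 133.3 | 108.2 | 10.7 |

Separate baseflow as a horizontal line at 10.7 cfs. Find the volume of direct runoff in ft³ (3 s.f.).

Direct-runoff ordinates (Q − Q_b): 0.0, 5.4, 34.9, 53.3, 106.1, 154.2, 122.6, 97.5, 0.0 cfs.
ΣQ_DR = 574.0 cfs.
With Δt = 1 h = 3600 s, V = ΣQ_DR · Δt = 574.0 × 3600 = 2.07 × 10^6 ft³.

V ≈ 2.07 × 10^6 ft³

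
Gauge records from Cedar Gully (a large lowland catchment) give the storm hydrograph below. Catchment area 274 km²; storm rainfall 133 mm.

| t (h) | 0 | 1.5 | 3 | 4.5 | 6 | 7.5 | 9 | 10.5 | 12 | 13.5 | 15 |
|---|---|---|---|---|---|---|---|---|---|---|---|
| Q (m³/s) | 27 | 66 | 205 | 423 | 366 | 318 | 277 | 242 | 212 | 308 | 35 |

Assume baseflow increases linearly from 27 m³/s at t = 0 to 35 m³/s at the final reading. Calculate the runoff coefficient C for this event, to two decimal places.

C ≈ 0.32

ΣQ_DR = 2138 m³/s; V = ΣQ_DR·Δt = 1.155 × 10^7 m³.
Runoff depth d = V / A = 42.14 mm.
C = d / P = 42.14 / 133 = 0.32.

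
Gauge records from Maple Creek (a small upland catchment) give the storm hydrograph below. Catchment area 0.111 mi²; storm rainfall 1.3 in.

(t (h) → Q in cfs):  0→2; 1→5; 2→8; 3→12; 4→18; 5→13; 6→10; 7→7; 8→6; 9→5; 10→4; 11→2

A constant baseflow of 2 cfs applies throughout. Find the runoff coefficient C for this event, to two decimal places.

C ≈ 0.73

ΣQ_DR = 68.00 cfs; V = ΣQ_DR·Δt = 2.448 × 10^5 ft³.
Runoff depth d = V / A = 0.9493 in.
C = d / P = 0.9493 / 1.3 = 0.73.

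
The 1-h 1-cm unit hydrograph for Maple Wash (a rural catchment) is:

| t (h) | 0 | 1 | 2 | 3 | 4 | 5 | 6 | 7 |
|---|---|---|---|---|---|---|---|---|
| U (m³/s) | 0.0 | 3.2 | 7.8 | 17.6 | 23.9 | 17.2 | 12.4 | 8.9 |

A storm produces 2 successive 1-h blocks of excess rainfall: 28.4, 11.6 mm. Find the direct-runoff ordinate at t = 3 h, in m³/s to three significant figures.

By discrete convolution, Q_j = Σ (P_i / 10 mm) · U_{j−i}.
At t = 3 h (j=3): Q = (28.4/10)·17.6 + (11.6/10)·7.8 = 59.0 m³/s.

Q ≈ 59.0 m³/s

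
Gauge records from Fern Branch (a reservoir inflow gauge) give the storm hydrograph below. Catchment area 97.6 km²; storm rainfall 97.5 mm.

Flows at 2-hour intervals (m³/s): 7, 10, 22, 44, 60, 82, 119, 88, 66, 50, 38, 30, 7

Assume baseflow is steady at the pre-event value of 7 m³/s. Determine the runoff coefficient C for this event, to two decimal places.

C ≈ 0.40

ΣQ_DR = 532.0 m³/s; V = ΣQ_DR·Δt = 3.830 × 10^6 m³.
Runoff depth d = V / A = 39.25 mm.
C = d / P = 39.25 / 97.5 = 0.40.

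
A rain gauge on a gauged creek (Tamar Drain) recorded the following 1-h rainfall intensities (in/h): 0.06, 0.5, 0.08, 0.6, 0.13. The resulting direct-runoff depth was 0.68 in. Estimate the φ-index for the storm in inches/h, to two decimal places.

Only the 2 blocks with intensity above φ contribute runoff: 0.5, 0.6 in/h.
Σ(I−φ)·Δt = d  ⇒  (0.5+0.6 − 2φ)·1 = 0.68
φ = (1.100 − 0.68/1) / 2 = 0.21 in/h.

φ ≈ 0.21 in/h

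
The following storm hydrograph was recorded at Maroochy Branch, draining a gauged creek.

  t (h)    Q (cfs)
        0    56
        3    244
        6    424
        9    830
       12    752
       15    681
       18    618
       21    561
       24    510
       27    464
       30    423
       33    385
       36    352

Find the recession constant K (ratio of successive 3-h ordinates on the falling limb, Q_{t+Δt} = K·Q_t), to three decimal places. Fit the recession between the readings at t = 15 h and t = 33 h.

K ≈ 0.909

Using the recession-limb readings at t = 15 h and t = 33 h: Q falls from 681 to 385 cfs over 6 intervals.
K = (Q₂/Q₁)^(1/6) = (385/681)^(1/6) = 0.909.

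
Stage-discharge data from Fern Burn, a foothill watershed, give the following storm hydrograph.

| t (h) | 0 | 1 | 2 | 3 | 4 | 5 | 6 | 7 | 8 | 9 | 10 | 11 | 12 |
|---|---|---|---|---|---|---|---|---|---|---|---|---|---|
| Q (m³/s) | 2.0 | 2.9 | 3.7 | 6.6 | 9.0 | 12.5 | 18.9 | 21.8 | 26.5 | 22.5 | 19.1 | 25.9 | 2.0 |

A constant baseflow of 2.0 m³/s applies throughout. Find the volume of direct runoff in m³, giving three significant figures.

Direct-runoff ordinates (Q − Q_b): 0.0, 0.9, 1.7, 4.6, 7.0, 10.5, 16.9, 19.8, 24.5, 20.5, 17.1, 23.9, 0.0 m³/s.
ΣQ_DR = 147.4 m³/s.
With Δt = 1 h = 3600 s, V = ΣQ_DR · Δt = 147.4 × 3600 = 5.31 × 10^5 m³.

V ≈ 5.31 × 10^5 m³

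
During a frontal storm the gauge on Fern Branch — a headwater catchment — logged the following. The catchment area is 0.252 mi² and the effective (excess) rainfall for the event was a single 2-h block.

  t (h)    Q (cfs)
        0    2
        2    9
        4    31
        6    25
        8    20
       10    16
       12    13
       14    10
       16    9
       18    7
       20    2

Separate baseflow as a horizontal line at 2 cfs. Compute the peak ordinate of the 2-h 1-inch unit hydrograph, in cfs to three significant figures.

U_p ≈ 19.3 cfs

Direct runoff: 0.0, 7.0, 29.0, 23.0, 18.0, 14.0, 11.0, 8.0, 7.0, 5.0, 0.0 cfs; ΣQ_DR = 122.0 cfs, peak = 29.0 cfs.
Runoff depth d = ΣQ_DR·Δt / A = 122.0 × 7200 / (0.252 mi²) = 1.500 in.
The 1-inch UH is the DRH scaled by (1 in)/d, so U_p = 29.0 × 1/1.500 = 19.3 cfs.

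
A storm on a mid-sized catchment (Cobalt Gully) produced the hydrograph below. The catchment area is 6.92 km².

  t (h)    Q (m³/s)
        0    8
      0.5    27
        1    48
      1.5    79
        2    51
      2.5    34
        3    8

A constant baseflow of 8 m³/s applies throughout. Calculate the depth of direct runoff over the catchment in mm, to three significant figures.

Direct runoff: 0.0, 19.0, 40.0, 71.0, 43.0, 26.0, 0.0 m³/s; ΣQ_DR = 199.0 m³/s.
V = ΣQ_DR · Δt = 199.0 × 1800 s = 3.582 × 10^5 m³.
Over A = 6.92 km², depth = V / A = 51.8 mm.

d ≈ 51.8 mm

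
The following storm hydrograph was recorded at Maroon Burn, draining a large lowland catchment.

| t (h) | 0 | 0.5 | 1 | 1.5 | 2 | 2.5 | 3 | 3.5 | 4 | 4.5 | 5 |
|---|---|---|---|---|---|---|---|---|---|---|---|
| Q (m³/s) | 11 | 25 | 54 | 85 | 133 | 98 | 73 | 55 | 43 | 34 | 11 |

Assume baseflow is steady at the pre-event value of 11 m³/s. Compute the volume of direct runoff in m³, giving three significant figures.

V ≈ 9.02 × 10^5 m³

Direct-runoff ordinates (Q − Q_b): 0.0, 14.0, 43.0, 74.0, 122.0, 87.0, 62.0, 44.0, 32.0, 23.0, 0.0 m³/s.
ΣQ_DR = 501.0 m³/s.
With Δt = 0.5 h = 1800 s, V = ΣQ_DR · Δt = 501.0 × 1800 = 9.02 × 10^5 m³.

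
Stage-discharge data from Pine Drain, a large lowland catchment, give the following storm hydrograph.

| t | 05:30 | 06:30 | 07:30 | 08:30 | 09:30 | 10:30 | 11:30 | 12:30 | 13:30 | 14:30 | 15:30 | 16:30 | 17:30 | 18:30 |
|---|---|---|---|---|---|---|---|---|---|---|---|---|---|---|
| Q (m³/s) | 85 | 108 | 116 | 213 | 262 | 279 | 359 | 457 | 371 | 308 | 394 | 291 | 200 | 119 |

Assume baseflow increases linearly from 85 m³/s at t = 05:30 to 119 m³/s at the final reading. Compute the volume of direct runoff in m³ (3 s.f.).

V ≈ 7.68 × 10^6 m³

Direct-runoff ordinates (Q − Q_b): 0.00, 20.38, 25.77, 120.15, 166.54, 180.92, 258.31, 353.69, 265.08, 199.46, 282.85, 177.23, 83.62, 0.00 m³/s.
ΣQ_DR = 2134 m³/s.
With Δt = 1 h = 3600 s, V = ΣQ_DR · Δt = 2134 × 3600 = 7.68 × 10^6 m³.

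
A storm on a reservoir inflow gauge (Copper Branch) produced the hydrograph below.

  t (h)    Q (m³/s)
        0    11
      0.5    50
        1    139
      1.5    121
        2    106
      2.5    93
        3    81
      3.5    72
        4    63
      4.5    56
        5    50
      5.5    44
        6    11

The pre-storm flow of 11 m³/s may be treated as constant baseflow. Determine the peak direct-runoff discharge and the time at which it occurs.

Subtracting baseflow gives direct-runoff ordinates: 0.0, 39.0, 128.0, 110.0, 95.0, 82.0, 70.0, 61.0, 52.0, 45.0, 39.0, 33.0, 0.0 m³/s.
The maximum is 128.0 m³/s, occurring at the reading for t = 1 h.

Q_p = 128.0 m³/s at t = 1 h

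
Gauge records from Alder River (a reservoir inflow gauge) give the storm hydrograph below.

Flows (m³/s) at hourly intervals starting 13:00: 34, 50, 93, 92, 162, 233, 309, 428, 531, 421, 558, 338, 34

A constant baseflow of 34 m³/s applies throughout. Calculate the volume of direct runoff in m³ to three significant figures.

V ≈ 1.02 × 10^7 m³

Direct-runoff ordinates (Q − Q_b): 0.0, 16.0, 59.0, 58.0, 128.0, 199.0, 275.0, 394.0, 497.0, 387.0, 524.0, 304.0, 0.0 m³/s.
ΣQ_DR = 2841 m³/s.
With Δt = 1 h = 3600 s, V = ΣQ_DR · Δt = 2841 × 3600 = 1.02 × 10^7 m³.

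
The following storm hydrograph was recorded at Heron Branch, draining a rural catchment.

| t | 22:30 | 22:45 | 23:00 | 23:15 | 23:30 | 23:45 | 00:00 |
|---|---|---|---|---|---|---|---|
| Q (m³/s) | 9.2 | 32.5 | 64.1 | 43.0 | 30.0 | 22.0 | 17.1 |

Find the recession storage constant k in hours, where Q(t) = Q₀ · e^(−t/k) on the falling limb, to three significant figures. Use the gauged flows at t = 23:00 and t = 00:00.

k ≈ 0.757 h

On the falling limb, Q drops from 64.1 to 17.1 m³/s between t = 23:00 and t = 00:00 (Δt = 1 h).
k = −Δt / ln(Q₂/Q₁) = −1 / ln(17.1/64.1) = 0.757 h.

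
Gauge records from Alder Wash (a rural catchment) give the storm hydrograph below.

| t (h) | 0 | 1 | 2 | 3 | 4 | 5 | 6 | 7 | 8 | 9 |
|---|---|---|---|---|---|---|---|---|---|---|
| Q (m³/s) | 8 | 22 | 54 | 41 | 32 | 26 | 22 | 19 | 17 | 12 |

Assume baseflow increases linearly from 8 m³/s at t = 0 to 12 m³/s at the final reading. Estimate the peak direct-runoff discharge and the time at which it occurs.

Subtracting baseflow gives direct-runoff ordinates: 0.00, 13.56, 45.11, 31.67, 22.22, 15.78, 11.33, 7.89, 5.44, 0.00 m³/s.
The maximum is 45.11 m³/s, occurring at the reading for t = 2 h.

Q_p = 45.11 m³/s at t = 2 h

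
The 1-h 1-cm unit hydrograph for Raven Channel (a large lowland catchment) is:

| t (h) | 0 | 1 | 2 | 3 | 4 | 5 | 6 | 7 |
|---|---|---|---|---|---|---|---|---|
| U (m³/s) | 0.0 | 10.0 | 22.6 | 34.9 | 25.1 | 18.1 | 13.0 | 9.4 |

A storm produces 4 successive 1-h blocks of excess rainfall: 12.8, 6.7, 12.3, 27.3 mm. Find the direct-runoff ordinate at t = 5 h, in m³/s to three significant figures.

By discrete convolution, Q_j = Σ (P_i / 10 mm) · U_{j−i}.
At t = 5 h (j=5): Q = (12.8/10)·18.1 + (6.7/10)·25.1 + (12.3/10)·34.9 + (27.3/10)·22.6 = 145 m³/s.

Q ≈ 145 m³/s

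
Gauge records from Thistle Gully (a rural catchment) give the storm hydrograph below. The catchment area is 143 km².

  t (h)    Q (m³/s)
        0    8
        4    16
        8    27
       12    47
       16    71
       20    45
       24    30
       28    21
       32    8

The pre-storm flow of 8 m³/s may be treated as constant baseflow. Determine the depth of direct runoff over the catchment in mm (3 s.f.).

Direct runoff: 0.0, 8.0, 19.0, 39.0, 63.0, 37.0, 22.0, 13.0, 0.0 m³/s; ΣQ_DR = 201.0 m³/s.
V = ΣQ_DR · Δt = 201.0 × 14400 s = 2.894 × 10^6 m³.
Over A = 143 km², depth = V / A = 20.2 mm.

d ≈ 20.2 mm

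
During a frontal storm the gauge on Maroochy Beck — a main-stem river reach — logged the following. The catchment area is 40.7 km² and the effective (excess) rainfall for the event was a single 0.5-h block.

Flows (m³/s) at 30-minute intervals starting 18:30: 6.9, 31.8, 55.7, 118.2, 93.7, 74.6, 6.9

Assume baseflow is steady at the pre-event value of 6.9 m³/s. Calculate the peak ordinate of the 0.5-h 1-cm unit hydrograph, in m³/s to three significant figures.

Direct runoff: 0.0, 24.9, 48.8, 111.3, 86.8, 67.7, 0.0 m³/s; ΣQ_DR = 339.5 m³/s, peak = 111.3 m³/s.
Runoff depth d = ΣQ_DR·Δt / A = 339.5 × 1800 / (40.7 km²) = 15.01 mm.
The 1-cm UH is the DRH scaled by (10 mm)/d, so U_p = 111.3 × 10/15.01 = 74.1 m³/s.

U_p ≈ 74.1 m³/s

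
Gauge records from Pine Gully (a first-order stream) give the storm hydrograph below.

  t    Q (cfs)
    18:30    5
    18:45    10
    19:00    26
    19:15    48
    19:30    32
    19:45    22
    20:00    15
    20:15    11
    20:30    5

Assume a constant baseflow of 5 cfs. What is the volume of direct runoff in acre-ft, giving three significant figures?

Direct-runoff ordinates (Q − Q_b): 0.0, 5.0, 21.0, 43.0, 27.0, 17.0, 10.0, 6.0, 0.0 cfs.
ΣQ_DR = 129.0 cfs.
With Δt = 0.25 h = 900 s, V = ΣQ_DR · Δt = 129.0 × 900 = 1.16 × 10^5 ft³ = 2.67 acre-ft.

V ≈ 2.67 acre-ft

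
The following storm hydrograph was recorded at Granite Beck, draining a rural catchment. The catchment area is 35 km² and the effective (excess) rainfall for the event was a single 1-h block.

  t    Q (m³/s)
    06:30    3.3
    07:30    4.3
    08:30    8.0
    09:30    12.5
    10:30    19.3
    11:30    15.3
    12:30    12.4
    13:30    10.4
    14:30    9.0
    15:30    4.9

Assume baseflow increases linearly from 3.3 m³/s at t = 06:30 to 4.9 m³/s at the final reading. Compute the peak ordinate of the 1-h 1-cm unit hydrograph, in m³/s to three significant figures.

Direct runoff: 0.00, 0.82, 4.34, 8.67, 15.29, 11.11, 8.03, 5.86, 4.28, 0.00 m³/s; ΣQ_DR = 58.40 m³/s, peak = 15.29 m³/s.
Runoff depth d = ΣQ_DR·Δt / A = 58.40 × 3600 / (35 km²) = 6.007 mm.
The 1-cm UH is the DRH scaled by (10 mm)/d, so U_p = 15.29 × 10/6.007 = 25.5 m³/s.

U_p ≈ 25.5 m³/s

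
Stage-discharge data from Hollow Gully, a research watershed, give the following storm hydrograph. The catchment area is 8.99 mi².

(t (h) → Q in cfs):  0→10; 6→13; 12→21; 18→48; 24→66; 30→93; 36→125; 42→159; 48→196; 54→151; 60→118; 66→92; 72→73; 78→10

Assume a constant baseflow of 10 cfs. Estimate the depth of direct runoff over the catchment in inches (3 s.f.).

Direct runoff: 0.0, 3.0, 11.0, 38.0, 56.0, 83.0, 115.0, 149.0, 186.0, 141.0, 108.0, 82.0, 63.0, 0.0 cfs; ΣQ_DR = 1035 cfs.
V = ΣQ_DR · Δt = 1035 × 21600 s = 2.236 × 10^7 ft³.
Over A = 8.99 mi², depth = V / A = 1.07 in.

d ≈ 1.07 in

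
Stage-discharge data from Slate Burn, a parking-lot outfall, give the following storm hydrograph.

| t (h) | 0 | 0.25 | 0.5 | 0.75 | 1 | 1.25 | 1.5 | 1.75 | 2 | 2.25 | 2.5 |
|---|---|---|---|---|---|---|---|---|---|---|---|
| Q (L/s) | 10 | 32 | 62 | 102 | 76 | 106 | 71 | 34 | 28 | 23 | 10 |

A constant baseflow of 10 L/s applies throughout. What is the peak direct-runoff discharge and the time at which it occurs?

Subtracting baseflow gives direct-runoff ordinates: 0.0, 22.0, 52.0, 92.0, 66.0, 96.0, 61.0, 24.0, 18.0, 13.0, 0.0 L/s.
The maximum is 96.0 L/s, occurring at the reading for t = 1.25 h.

Q_p = 96.0 L/s at t = 1.25 h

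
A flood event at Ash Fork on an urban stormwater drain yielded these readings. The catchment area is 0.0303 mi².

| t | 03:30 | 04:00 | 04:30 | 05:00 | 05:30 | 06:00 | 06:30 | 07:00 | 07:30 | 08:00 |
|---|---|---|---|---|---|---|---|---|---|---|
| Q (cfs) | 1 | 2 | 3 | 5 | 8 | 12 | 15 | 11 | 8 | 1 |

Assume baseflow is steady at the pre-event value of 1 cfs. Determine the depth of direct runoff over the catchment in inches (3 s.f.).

d ≈ 1.43 in

Direct runoff: 0.0, 1.0, 2.0, 4.0, 7.0, 11.0, 14.0, 10.0, 7.0, 0.0 cfs; ΣQ_DR = 56.00 cfs.
V = ΣQ_DR · Δt = 56.00 × 1800 s = 1.008 × 10^5 ft³.
Over A = 0.0303 mi², depth = V / A = 1.43 in.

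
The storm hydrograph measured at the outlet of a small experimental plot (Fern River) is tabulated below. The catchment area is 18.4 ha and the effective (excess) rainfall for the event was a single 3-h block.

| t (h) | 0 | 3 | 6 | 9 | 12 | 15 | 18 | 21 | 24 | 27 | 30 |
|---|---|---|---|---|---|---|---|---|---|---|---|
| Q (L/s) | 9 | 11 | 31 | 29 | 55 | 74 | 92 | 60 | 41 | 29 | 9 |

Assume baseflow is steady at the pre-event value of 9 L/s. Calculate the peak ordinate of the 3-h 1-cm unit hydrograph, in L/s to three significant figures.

Direct runoff: 0.0, 2.0, 22.0, 20.0, 46.0, 65.0, 83.0, 51.0, 32.0, 20.0, 0.0 L/s; ΣQ_DR = 341.0 L/s, peak = 83.0 L/s.
Runoff depth d = ΣQ_DR·Δt / A = 341.0 × 10800 / (18.4 ha) = 20.02 mm.
The 1-cm UH is the DRH scaled by (10 mm)/d, so U_p = 83.0 × 10/20.02 = 41.5 L/s.

U_p ≈ 41.5 L/s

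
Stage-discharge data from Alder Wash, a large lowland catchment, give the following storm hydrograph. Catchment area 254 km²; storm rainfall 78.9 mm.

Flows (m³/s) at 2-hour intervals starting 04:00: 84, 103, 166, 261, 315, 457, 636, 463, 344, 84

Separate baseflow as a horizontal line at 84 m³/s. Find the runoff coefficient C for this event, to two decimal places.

ΣQ_DR = 2073 m³/s; V = ΣQ_DR·Δt = 1.493 × 10^7 m³.
Runoff depth d = V / A = 58.76 mm.
C = d / P = 58.76 / 78.9 = 0.74.

C ≈ 0.74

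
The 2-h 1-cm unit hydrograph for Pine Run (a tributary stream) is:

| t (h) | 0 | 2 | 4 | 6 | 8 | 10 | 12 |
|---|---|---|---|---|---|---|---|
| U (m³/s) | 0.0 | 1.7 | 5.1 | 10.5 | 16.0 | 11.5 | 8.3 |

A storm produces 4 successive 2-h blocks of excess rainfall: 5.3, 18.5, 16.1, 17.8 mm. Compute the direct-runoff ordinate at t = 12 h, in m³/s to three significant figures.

Q ≈ 70.1 m³/s

By discrete convolution, Q_j = Σ (P_i / 10 mm) · U_{j−i}.
At t = 12 h (j=6): Q = (5.3/10)·8.3 + (18.5/10)·11.5 + (16.1/10)·16.0 + (17.8/10)·10.5 = 70.1 m³/s.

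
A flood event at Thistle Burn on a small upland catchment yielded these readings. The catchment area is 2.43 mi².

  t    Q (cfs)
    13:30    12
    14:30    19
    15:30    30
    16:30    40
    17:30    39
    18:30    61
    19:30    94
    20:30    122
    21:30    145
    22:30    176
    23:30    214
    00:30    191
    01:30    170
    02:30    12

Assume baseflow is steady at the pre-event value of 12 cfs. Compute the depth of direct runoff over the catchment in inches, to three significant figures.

Direct runoff: 0.0, 7.0, 18.0, 28.0, 27.0, 49.0, 82.0, 110.0, 133.0, 164.0, 202.0, 179.0, 158.0, 0.0 cfs; ΣQ_DR = 1157 cfs.
V = ΣQ_DR · Δt = 1157 × 3600 s = 4.165 × 10^6 ft³.
Over A = 2.43 mi², depth = V / A = 0.738 in.

d ≈ 0.738 in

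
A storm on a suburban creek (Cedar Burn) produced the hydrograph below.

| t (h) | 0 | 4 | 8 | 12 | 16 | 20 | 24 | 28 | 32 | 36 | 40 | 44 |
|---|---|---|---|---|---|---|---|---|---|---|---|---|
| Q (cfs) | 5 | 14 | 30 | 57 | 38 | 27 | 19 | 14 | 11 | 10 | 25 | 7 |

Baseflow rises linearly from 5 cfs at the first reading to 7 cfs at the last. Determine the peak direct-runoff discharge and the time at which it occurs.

Subtracting baseflow gives direct-runoff ordinates: 0.00, 8.82, 24.64, 51.45, 32.27, 21.09, 12.91, 7.73, 4.55, 3.36, 18.18, 0.00 cfs.
The maximum is 51.45 cfs, occurring at the reading for t = 12 h.

Q_p = 51.45 cfs at t = 12 h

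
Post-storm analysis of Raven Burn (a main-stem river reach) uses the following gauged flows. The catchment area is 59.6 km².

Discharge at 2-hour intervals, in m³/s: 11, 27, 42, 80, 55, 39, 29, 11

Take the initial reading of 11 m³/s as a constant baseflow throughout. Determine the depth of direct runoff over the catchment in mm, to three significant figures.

Direct runoff: 0.0, 16.0, 31.0, 69.0, 44.0, 28.0, 18.0, 0.0 m³/s; ΣQ_DR = 206.0 m³/s.
V = ΣQ_DR · Δt = 206.0 × 7200 s = 1.483 × 10^6 m³.
Over A = 59.6 km², depth = V / A = 24.9 mm.

d ≈ 24.9 mm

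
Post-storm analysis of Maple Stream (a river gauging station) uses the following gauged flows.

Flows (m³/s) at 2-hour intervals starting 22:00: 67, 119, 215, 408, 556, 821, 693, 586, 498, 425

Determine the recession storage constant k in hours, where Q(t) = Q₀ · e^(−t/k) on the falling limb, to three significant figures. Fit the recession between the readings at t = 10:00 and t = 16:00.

k ≈ 12.3 h

On the falling limb, Q drops from 693 to 425 m³/s between t = 10:00 and t = 16:00 (Δt = 6 h).
k = −Δt / ln(Q₂/Q₁) = −6 / ln(425/693) = 12.3 h.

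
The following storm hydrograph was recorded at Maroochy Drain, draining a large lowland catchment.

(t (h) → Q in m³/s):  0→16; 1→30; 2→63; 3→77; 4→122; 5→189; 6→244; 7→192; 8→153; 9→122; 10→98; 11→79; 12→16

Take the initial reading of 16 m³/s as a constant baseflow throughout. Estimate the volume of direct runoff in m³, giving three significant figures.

Direct-runoff ordinates (Q − Q_b): 0.0, 14.0, 47.0, 61.0, 106.0, 173.0, 228.0, 176.0, 137.0, 106.0, 82.0, 63.0, 0.0 m³/s.
ΣQ_DR = 1193 m³/s.
With Δt = 1 h = 3600 s, V = ΣQ_DR · Δt = 1193 × 3600 = 4.29 × 10^6 m³.

V ≈ 4.29 × 10^6 m³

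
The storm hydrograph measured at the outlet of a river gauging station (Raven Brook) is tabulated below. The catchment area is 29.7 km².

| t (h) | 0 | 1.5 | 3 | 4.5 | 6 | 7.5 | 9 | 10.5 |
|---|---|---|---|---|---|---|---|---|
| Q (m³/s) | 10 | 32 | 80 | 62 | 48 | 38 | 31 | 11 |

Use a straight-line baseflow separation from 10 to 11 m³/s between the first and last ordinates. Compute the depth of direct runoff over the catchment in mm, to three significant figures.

Direct runoff: 0.00, 21.86, 69.71, 51.57, 37.43, 27.29, 20.14, 0.00 m³/s; ΣQ_DR = 228.0 m³/s.
V = ΣQ_DR · Δt = 228.0 × 5400 s = 1.231 × 10^6 m³.
Over A = 29.7 km², depth = V / A = 41.5 mm.

d ≈ 41.5 mm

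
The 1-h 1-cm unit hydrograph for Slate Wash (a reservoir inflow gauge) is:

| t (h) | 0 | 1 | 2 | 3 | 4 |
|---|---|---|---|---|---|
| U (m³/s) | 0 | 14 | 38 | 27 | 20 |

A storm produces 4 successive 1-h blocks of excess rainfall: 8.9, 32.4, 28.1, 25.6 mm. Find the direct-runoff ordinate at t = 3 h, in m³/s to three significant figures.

By discrete convolution, Q_j = Σ (P_i / 10 mm) · U_{j−i}.
At t = 3 h (j=3): Q = (8.9/10)·27 + (32.4/10)·38 + (28.1/10)·14 + (25.6/10)·0 = 186 m³/s.

Q ≈ 186 m³/s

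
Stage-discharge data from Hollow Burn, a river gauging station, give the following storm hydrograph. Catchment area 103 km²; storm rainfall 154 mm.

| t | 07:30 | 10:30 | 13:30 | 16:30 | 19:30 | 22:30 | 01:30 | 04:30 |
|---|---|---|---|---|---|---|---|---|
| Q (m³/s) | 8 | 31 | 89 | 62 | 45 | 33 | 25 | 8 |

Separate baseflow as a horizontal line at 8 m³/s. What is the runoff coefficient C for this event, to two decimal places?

ΣQ_DR = 237.0 m³/s; V = ΣQ_DR·Δt = 2.560 × 10^6 m³.
Runoff depth d = V / A = 24.85 mm.
C = d / P = 24.85 / 154 = 0.16.

C ≈ 0.16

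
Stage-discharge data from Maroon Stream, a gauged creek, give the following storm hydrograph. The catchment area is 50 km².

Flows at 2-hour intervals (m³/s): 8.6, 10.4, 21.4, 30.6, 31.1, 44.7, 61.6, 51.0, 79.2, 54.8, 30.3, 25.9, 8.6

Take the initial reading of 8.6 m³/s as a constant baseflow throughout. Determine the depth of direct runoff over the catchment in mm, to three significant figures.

d ≈ 49.9 mm

Direct runoff: 0.0, 1.8, 12.8, 22.0, 22.5, 36.1, 53.0, 42.4, 70.6, 46.2, 21.7, 17.3, 0.0 m³/s; ΣQ_DR = 346.4 m³/s.
V = ΣQ_DR · Δt = 346.4 × 7200 s = 2.494 × 10^6 m³.
Over A = 50 km², depth = V / A = 49.9 mm.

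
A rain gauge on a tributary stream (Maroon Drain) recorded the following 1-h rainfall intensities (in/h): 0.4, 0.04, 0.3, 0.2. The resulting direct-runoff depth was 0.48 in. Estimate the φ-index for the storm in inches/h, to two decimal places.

Only the 3 blocks with intensity above φ contribute runoff: 0.4, 0.3, 0.2 in/h.
Σ(I−φ)·Δt = d  ⇒  (0.4+0.3+0.2 − 3φ)·1 = 0.48
φ = (0.9000 − 0.48/1) / 3 = 0.14 in/h.

φ ≈ 0.14 in/h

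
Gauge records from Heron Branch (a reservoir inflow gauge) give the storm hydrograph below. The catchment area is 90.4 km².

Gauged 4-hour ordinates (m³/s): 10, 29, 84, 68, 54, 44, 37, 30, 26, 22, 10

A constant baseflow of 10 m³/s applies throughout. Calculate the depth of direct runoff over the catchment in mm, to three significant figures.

d ≈ 48.4 mm

Direct runoff: 0.0, 19.0, 74.0, 58.0, 44.0, 34.0, 27.0, 20.0, 16.0, 12.0, 0.0 m³/s; ΣQ_DR = 304.0 m³/s.
V = ΣQ_DR · Δt = 304.0 × 14400 s = 4.378 × 10^6 m³.
Over A = 90.4 km², depth = V / A = 48.4 mm.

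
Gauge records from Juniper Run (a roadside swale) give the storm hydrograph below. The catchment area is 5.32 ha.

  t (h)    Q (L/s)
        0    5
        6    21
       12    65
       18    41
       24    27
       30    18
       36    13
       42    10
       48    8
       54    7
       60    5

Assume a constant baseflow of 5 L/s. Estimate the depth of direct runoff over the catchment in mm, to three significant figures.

d ≈ 67.0 mm

Direct runoff: 0.0, 16.0, 60.0, 36.0, 22.0, 13.0, 8.0, 5.0, 3.0, 2.0, 0.0 L/s; ΣQ_DR = 165.0 L/s.
V = ΣQ_DR · Δt = 165.0 × 21600 s = 3.564 × 10^6 L.
Over A = 5.32 ha, depth = V / A = 67.0 mm.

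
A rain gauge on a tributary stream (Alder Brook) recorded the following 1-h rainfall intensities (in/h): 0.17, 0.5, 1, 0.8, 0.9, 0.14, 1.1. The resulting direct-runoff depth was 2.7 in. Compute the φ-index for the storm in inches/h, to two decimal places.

φ ≈ 0.32 in/h

Only the 5 blocks with intensity above φ contribute runoff: 0.5, 1, 0.8, 0.9, 1.1 in/h.
Σ(I−φ)·Δt = d  ⇒  (0.5+1+0.8+0.9+1.1 − 5φ)·1 = 2.7
φ = (4.300 − 2.7/1) / 5 = 0.32 in/h.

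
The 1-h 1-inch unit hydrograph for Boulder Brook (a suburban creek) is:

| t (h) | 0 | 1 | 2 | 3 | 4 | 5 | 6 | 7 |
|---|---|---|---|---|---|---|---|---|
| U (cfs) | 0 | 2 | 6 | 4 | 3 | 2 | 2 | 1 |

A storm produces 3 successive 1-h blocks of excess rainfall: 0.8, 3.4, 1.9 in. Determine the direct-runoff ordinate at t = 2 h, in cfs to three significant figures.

By discrete convolution, Q_j = Σ (P_i / 1 in) · U_{j−i}.
At t = 2 h (j=2): Q = (0.8/1)·6 + (3.4/1)·2 + (1.9/1)·0 = 11.6 cfs.

Q ≈ 11.6 cfs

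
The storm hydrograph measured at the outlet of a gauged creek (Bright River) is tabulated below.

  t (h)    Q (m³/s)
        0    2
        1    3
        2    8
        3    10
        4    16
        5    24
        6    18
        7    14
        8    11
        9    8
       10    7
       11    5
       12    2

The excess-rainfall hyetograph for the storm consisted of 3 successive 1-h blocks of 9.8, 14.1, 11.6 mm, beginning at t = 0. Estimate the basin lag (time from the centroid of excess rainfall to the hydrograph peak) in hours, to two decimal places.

Centroid of excess rainfall: t_c = Σ P_i·t̄_i / ΣP_i = 1.5507 h (block centres at 0.5, 1.5, 2.5 h).
Hydrograph peak occurs at t = 5 h, so basin lag t_L = 5 − 1.5507 = 3.45 h.

t_L ≈ 3.45 h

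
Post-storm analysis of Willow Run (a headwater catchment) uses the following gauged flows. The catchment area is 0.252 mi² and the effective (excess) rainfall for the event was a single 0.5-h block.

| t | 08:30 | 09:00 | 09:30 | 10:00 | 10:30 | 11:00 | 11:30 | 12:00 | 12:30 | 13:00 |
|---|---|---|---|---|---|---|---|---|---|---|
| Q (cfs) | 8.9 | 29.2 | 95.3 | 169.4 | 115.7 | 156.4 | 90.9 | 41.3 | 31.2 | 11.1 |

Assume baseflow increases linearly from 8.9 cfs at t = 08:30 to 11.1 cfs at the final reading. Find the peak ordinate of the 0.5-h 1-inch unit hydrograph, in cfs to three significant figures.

Direct runoff: 0.00, 20.06, 85.91, 159.77, 105.82, 146.28, 80.53, 30.69, 20.34, 0.00 cfs; ΣQ_DR = 649.4 cfs, peak = 159.77 cfs.
Runoff depth d = ΣQ_DR·Δt / A = 649.4 × 1800 / (0.252 mi²) = 1.997 in.
The 1-inch UH is the DRH scaled by (1 in)/d, so U_p = 159.77 × 1/1.997 = 80.0 cfs.

U_p ≈ 80.0 cfs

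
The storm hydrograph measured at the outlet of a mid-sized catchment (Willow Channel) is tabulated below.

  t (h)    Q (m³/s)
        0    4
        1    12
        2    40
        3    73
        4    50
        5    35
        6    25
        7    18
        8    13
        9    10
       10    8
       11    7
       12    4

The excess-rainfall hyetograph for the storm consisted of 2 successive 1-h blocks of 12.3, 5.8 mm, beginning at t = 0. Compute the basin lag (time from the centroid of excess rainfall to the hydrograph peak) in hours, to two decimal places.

t_L ≈ 2.18 h

Centroid of excess rainfall: t_c = Σ P_i·t̄_i / ΣP_i = 0.8204 h (block centres at 0.5, 1.5 h).
Hydrograph peak occurs at t = 3 h, so basin lag t_L = 3 − 0.8204 = 2.18 h.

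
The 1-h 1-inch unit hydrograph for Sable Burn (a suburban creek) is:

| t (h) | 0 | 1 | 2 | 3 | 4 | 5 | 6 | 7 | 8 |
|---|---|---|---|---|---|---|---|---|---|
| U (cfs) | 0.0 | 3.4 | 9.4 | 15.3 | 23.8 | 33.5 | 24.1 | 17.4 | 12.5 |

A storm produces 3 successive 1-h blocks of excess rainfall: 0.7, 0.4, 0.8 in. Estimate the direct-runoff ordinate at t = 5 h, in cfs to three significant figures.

By discrete convolution, Q_j = Σ (P_i / 1 in) · U_{j−i}.
At t = 5 h (j=5): Q = (0.7/1)·33.5 + (0.4/1)·23.8 + (0.8/1)·15.3 = 45.2 cfs.

Q ≈ 45.2 cfs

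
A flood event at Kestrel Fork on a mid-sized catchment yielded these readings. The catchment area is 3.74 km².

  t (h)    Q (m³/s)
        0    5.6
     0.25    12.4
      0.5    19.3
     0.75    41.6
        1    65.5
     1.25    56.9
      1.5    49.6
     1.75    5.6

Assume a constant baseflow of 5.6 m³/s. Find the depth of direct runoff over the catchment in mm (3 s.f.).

Direct runoff: 0.0, 6.8, 13.7, 36.0, 59.9, 51.3, 44.0, 0.0 m³/s; ΣQ_DR = 211.7 m³/s.
V = ΣQ_DR · Δt = 211.7 × 900 s = 1.905 × 10^5 m³.
Over A = 3.74 km², depth = V / A = 50.9 mm.

d ≈ 50.9 mm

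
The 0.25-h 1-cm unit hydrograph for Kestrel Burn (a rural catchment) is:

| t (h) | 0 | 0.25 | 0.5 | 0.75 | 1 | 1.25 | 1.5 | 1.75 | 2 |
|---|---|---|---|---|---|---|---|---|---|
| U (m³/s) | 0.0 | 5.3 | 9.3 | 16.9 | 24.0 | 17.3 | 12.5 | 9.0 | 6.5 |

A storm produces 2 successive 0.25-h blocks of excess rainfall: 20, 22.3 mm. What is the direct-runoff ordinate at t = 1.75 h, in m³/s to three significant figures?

Q ≈ 45.9 m³/s

By discrete convolution, Q_j = Σ (P_i / 10 mm) · U_{j−i}.
At t = 1.75 h (j=7): Q = (20/10)·9.0 + (22.3/10)·12.5 = 45.9 m³/s.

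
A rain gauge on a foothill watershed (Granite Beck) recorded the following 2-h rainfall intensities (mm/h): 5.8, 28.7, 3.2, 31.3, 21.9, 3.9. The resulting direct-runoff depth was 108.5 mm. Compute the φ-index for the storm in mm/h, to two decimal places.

Only the 3 blocks with intensity above φ contribute runoff: 28.7, 31.3, 21.9 mm/h.
Σ(I−φ)·Δt = d  ⇒  (28.7+31.3+21.9 − 3φ)·2 = 108.5
φ = (81.90 − 108.5/2) / 3 = 9.22 mm/h.

φ ≈ 9.22 mm/h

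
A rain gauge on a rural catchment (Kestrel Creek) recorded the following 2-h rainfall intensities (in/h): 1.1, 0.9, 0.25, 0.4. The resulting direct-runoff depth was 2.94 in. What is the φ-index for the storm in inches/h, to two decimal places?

Only the 3 blocks with intensity above φ contribute runoff: 1.1, 0.9, 0.4 in/h.
Σ(I−φ)·Δt = d  ⇒  (1.1+0.9+0.4 − 3φ)·2 = 2.94
φ = (2.400 − 2.94/2) / 3 = 0.31 in/h.

φ ≈ 0.31 in/h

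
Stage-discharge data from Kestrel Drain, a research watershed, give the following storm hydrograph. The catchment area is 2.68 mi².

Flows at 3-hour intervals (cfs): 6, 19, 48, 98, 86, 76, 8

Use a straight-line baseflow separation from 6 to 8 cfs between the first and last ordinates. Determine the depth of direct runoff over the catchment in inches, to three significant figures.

Direct runoff: 0.00, 12.67, 41.33, 91.00, 78.67, 68.33, 0.00 cfs; ΣQ_DR = 292.0 cfs.
V = ΣQ_DR · Δt = 292.0 × 10800 s = 3.154 × 10^6 ft³.
Over A = 2.68 mi², depth = V / A = 0.507 in.

d ≈ 0.507 in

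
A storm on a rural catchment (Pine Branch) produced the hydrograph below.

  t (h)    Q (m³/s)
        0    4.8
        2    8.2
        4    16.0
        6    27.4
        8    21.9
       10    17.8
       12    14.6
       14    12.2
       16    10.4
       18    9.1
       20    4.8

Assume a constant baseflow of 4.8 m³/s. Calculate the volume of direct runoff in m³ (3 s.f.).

V ≈ 6.80 × 10^5 m³

Direct-runoff ordinates (Q − Q_b): 0.0, 3.4, 11.2, 22.6, 17.1, 13.0, 9.8, 7.4, 5.6, 4.3, 0.0 m³/s.
ΣQ_DR = 94.40 m³/s.
With Δt = 2 h = 7200 s, V = ΣQ_DR · Δt = 94.40 × 7200 = 6.80 × 10^5 m³.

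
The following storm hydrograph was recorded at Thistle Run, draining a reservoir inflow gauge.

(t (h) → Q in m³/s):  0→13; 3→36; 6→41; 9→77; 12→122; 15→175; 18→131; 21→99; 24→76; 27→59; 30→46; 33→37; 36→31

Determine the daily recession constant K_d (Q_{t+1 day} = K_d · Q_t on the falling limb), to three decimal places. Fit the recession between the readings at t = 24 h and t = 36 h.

K_d ≈ 0.166

Between t = 24 h and t = 36 h the flow falls from 76 to 31 m³/s over 4×3 h = 12 h.
Per-interval ratio K = (31/76)^(1/4) = 0.7992; K_d = K^(24/3) = 0.166.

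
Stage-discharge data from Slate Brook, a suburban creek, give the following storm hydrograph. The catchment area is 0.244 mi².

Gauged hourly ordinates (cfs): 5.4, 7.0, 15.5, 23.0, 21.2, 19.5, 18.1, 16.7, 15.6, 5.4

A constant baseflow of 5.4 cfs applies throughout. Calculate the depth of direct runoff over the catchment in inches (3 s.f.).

Direct runoff: 0.0, 1.6, 10.1, 17.6, 15.8, 14.1, 12.7, 11.3, 10.2, 0.0 cfs; ΣQ_DR = 93.40 cfs.
V = ΣQ_DR · Δt = 93.40 × 3600 s = 3.362 × 10^5 ft³.
Over A = 0.244 mi², depth = V / A = 0.593 in.

d ≈ 0.593 in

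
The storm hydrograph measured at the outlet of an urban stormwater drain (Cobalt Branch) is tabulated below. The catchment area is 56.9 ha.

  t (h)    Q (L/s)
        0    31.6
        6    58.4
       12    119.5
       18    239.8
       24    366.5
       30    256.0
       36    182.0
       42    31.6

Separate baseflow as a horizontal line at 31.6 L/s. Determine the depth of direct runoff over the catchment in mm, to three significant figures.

d ≈ 39.2 mm

Direct runoff: 0.0, 26.8, 87.9, 208.2, 334.9, 224.4, 150.4, 0.0 L/s; ΣQ_DR = 1033 L/s.
V = ΣQ_DR · Δt = 1033 × 21600 s = 2.230 × 10^7 L.
Over A = 56.9 ha, depth = V / A = 39.2 mm.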